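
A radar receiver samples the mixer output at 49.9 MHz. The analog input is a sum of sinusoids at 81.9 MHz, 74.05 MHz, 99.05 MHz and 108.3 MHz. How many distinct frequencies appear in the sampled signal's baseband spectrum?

fs/2 = 24.95 MHz.
81.9 MHz mod fs = 32 MHz.
32 MHz > fs/2 = 24.95 MHz, folds to fs − 32 MHz = 17.9 MHz.
74.05 MHz mod fs = 24.15 MHz.
24.15 MHz ≤ fs/2 = 24.95 MHz, appears at 24.15 MHz.
99.05 MHz mod fs = 49.15 MHz.
49.15 MHz > fs/2 = 24.95 MHz, folds to fs − 49.15 MHz = 0.75 MHz.
108.3 MHz mod fs = 8.5 MHz.
8.5 MHz ≤ fs/2 = 24.95 MHz, appears at 8.5 MHz.
Distinct values: {0.75 MHz, 8.5 MHz, 17.9 MHz, 24.15 MHz} → 4.

4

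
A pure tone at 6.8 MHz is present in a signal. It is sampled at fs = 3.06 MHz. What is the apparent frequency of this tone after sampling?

6.8 MHz mod fs = 0.68 MHz.
0.68 MHz ≤ fs/2 = 1.53 MHz, appears at 0.68 MHz.

0.68 MHz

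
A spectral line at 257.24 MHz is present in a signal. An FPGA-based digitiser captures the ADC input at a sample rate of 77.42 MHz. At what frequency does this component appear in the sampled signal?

257.24 MHz mod fs = 24.98 MHz.
24.98 MHz ≤ fs/2 = 38.71 MHz, appears at 24.98 MHz.

24.98 MHz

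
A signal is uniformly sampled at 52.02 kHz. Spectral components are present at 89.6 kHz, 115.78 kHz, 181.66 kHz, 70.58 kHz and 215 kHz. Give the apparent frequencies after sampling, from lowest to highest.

6.92 kHz, 11.74 kHz, 14.44 kHz, 18.56 kHz, 25.6 kHz

fs/2 = 26.01 kHz.
89.6 kHz mod fs = 37.58 kHz.
37.58 kHz > fs/2 = 26.01 kHz, folds to fs − 37.58 kHz = 14.44 kHz.
115.78 kHz mod fs = 11.74 kHz.
11.74 kHz ≤ fs/2 = 26.01 kHz, appears at 11.74 kHz.
181.66 kHz mod fs = 25.6 kHz.
25.6 kHz ≤ fs/2 = 26.01 kHz, appears at 25.6 kHz.
70.58 kHz mod fs = 18.56 kHz.
18.56 kHz ≤ fs/2 = 26.01 kHz, appears at 18.56 kHz.
215 kHz mod fs = 6.92 kHz.
6.92 kHz ≤ fs/2 = 26.01 kHz, appears at 6.92 kHz.
Distinct values: {6.92 kHz, 11.74 kHz, 14.44 kHz, 18.56 kHz, 25.6 kHz}.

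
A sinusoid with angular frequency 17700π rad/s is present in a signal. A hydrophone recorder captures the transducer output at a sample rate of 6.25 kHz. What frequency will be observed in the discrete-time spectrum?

ω = 17700π rad/s → f = ω/(2π) = 8850 Hz = 8.85 kHz.
8.85 kHz mod fs = 2.6 kHz.
2.6 kHz ≤ fs/2 = 3.125 kHz, appears at 2.6 kHz.

2.6 kHz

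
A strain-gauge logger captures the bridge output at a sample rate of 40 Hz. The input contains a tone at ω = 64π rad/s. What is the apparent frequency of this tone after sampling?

ω = 64π rad/s → f = ω/(2π) = 32 Hz.
32 Hz > fs/2 = 20 Hz, folds to fs − 32 Hz = 8 Hz.

8 Hz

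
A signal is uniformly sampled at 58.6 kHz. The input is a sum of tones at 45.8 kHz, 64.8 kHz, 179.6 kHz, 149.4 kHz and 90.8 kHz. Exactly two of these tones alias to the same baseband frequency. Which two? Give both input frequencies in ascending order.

fs/2 = 29.3 kHz.
45.8 kHz > fs/2 = 29.3 kHz, folds to fs − 45.8 kHz = 12.8 kHz.
64.8 kHz mod fs = 6.2 kHz.
6.2 kHz ≤ fs/2 = 29.3 kHz, appears at 6.2 kHz.
179.6 kHz mod fs = 3.8 kHz.
3.8 kHz ≤ fs/2 = 29.3 kHz, appears at 3.8 kHz.
149.4 kHz mod fs = 32.2 kHz.
32.2 kHz > fs/2 = 29.3 kHz, folds to fs − 32.2 kHz = 26.4 kHz.
90.8 kHz mod fs = 32.2 kHz.
32.2 kHz > fs/2 = 29.3 kHz, folds to fs − 32.2 kHz = 26.4 kHz.
90.8 kHz and 149.4 kHz both map to 26.4 kHz.

90.8 kHz, 149.4 kHz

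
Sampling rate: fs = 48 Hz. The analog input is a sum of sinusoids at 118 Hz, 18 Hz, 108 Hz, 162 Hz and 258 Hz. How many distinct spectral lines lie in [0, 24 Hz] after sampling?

fs/2 = 24 Hz.
118 Hz mod fs = 22 Hz.
22 Hz ≤ fs/2 = 24 Hz, appears at 22 Hz.
18 Hz ≤ fs/2 = 24 Hz, passes unchanged.
108 Hz mod fs = 12 Hz.
12 Hz ≤ fs/2 = 24 Hz, appears at 12 Hz.
162 Hz mod fs = 18 Hz.
18 Hz ≤ fs/2 = 24 Hz, appears at 18 Hz.
258 Hz mod fs = 18 Hz.
18 Hz ≤ fs/2 = 24 Hz, appears at 18 Hz.
Distinct values: {12 Hz, 18 Hz, 22 Hz} → 3.

3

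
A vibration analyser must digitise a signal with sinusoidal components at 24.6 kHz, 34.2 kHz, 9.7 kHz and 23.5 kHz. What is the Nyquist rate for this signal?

68.4 kHz

Highest-frequency component: 34.2 kHz.
Nyquist rate = 2 × 34.2 kHz = 68.4 kHz.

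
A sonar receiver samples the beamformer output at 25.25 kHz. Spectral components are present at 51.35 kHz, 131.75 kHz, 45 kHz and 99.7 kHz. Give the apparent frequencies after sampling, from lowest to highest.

fs/2 = 12.625 kHz.
51.35 kHz mod fs = 0.85 kHz.
0.85 kHz ≤ fs/2 = 12.625 kHz, appears at 0.85 kHz.
131.75 kHz mod fs = 5.5 kHz.
5.5 kHz ≤ fs/2 = 12.625 kHz, appears at 5.5 kHz.
45 kHz mod fs = 19.75 kHz.
19.75 kHz > fs/2 = 12.625 kHz, folds to fs − 19.75 kHz = 5.5 kHz.
99.7 kHz mod fs = 23.95 kHz.
23.95 kHz > fs/2 = 12.625 kHz, folds to fs − 23.95 kHz = 1.3 kHz.
Distinct values: {0.85 kHz, 1.3 kHz, 5.5 kHz}.

0.85 kHz, 1.3 kHz, 5.5 kHz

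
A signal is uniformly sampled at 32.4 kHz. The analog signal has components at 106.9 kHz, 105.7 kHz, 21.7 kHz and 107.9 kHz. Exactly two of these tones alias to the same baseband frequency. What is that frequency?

10.7 kHz

fs/2 = 16.2 kHz.
106.9 kHz mod fs = 9.7 kHz.
9.7 kHz ≤ fs/2 = 16.2 kHz, appears at 9.7 kHz.
105.7 kHz mod fs = 8.5 kHz.
8.5 kHz ≤ fs/2 = 16.2 kHz, appears at 8.5 kHz.
21.7 kHz > fs/2 = 16.2 kHz, folds to fs − 21.7 kHz = 10.7 kHz.
107.9 kHz mod fs = 10.7 kHz.
10.7 kHz ≤ fs/2 = 16.2 kHz, appears at 10.7 kHz.
21.7 kHz and 107.9 kHz both map to 10.7 kHz.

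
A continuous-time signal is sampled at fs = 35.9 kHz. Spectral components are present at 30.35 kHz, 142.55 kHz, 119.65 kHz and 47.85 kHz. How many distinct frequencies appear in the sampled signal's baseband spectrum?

fs/2 = 17.95 kHz.
30.35 kHz > fs/2 = 17.95 kHz, folds to fs − 30.35 kHz = 5.55 kHz.
142.55 kHz mod fs = 34.85 kHz.
34.85 kHz > fs/2 = 17.95 kHz, folds to fs − 34.85 kHz = 1.05 kHz.
119.65 kHz mod fs = 11.95 kHz.
11.95 kHz ≤ fs/2 = 17.95 kHz, appears at 11.95 kHz.
47.85 kHz mod fs = 11.95 kHz.
11.95 kHz ≤ fs/2 = 17.95 kHz, appears at 11.95 kHz.
Distinct values: {1.05 kHz, 5.55 kHz, 11.95 kHz} → 3.

3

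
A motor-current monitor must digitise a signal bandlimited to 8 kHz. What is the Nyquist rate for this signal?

Nyquist rate = 2 × 8 kHz = 16 kHz.

16 kHz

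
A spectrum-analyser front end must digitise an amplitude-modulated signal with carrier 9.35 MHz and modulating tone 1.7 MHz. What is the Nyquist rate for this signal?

AM sidebands sit at fc ± fm = 7.65 MHz and 11.05 MHz.
Highest-frequency component: 11.05 MHz.
Nyquist rate = 2 × 11.05 MHz = 22.1 MHz.

22.1 MHz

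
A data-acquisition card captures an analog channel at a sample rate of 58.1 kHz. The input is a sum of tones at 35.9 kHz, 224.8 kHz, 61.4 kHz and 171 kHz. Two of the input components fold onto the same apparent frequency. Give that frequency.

3.3 kHz

fs/2 = 29.05 kHz.
35.9 kHz > fs/2 = 29.05 kHz, folds to fs − 35.9 kHz = 22.2 kHz.
224.8 kHz mod fs = 50.5 kHz.
50.5 kHz > fs/2 = 29.05 kHz, folds to fs − 50.5 kHz = 7.6 kHz.
61.4 kHz mod fs = 3.3 kHz.
3.3 kHz ≤ fs/2 = 29.05 kHz, appears at 3.3 kHz.
171 kHz mod fs = 54.8 kHz.
54.8 kHz > fs/2 = 29.05 kHz, folds to fs − 54.8 kHz = 3.3 kHz.
61.4 kHz and 171 kHz both map to 3.3 kHz.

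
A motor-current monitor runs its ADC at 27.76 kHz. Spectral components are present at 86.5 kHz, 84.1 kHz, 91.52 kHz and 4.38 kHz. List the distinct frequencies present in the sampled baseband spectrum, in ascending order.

fs/2 = 13.88 kHz.
86.5 kHz mod fs = 3.22 kHz.
3.22 kHz ≤ fs/2 = 13.88 kHz, appears at 3.22 kHz.
84.1 kHz mod fs = 0.82 kHz.
0.82 kHz ≤ fs/2 = 13.88 kHz, appears at 0.82 kHz.
91.52 kHz mod fs = 8.24 kHz.
8.24 kHz ≤ fs/2 = 13.88 kHz, appears at 8.24 kHz.
4.38 kHz ≤ fs/2 = 13.88 kHz, passes unchanged.
Distinct values: {0.82 kHz, 3.22 kHz, 4.38 kHz, 8.24 kHz}.

0.82 kHz, 3.22 kHz, 4.38 kHz, 8.24 kHz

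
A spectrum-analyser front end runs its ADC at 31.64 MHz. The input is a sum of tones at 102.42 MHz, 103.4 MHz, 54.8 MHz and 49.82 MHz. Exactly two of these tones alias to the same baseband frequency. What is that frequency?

8.48 MHz

fs/2 = 15.82 MHz.
102.42 MHz mod fs = 7.5 MHz.
7.5 MHz ≤ fs/2 = 15.82 MHz, appears at 7.5 MHz.
103.4 MHz mod fs = 8.48 MHz.
8.48 MHz ≤ fs/2 = 15.82 MHz, appears at 8.48 MHz.
54.8 MHz mod fs = 23.16 MHz.
23.16 MHz > fs/2 = 15.82 MHz, folds to fs − 23.16 MHz = 8.48 MHz.
49.82 MHz mod fs = 18.18 MHz.
18.18 MHz > fs/2 = 15.82 MHz, folds to fs − 18.18 MHz = 13.46 MHz.
54.8 MHz and 103.4 MHz both map to 8.48 MHz.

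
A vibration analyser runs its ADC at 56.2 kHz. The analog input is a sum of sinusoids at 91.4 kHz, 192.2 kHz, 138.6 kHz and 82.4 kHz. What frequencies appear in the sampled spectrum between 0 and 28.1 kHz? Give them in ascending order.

fs/2 = 28.1 kHz.
91.4 kHz mod fs = 35.2 kHz.
35.2 kHz > fs/2 = 28.1 kHz, folds to fs − 35.2 kHz = 21 kHz.
192.2 kHz mod fs = 23.6 kHz.
23.6 kHz ≤ fs/2 = 28.1 kHz, appears at 23.6 kHz.
138.6 kHz mod fs = 26.2 kHz.
26.2 kHz ≤ fs/2 = 28.1 kHz, appears at 26.2 kHz.
82.4 kHz mod fs = 26.2 kHz.
26.2 kHz ≤ fs/2 = 28.1 kHz, appears at 26.2 kHz.
Distinct values: {21 kHz, 23.6 kHz, 26.2 kHz}.

21 kHz, 23.6 kHz, 26.2 kHz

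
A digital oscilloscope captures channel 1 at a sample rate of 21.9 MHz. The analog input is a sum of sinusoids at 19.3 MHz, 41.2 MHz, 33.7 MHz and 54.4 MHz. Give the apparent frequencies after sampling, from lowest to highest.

fs/2 = 10.95 MHz.
19.3 MHz > fs/2 = 10.95 MHz, folds to fs − 19.3 MHz = 2.6 MHz.
41.2 MHz mod fs = 19.3 MHz.
19.3 MHz > fs/2 = 10.95 MHz, folds to fs − 19.3 MHz = 2.6 MHz.
33.7 MHz mod fs = 11.8 MHz.
11.8 MHz > fs/2 = 10.95 MHz, folds to fs − 11.8 MHz = 10.1 MHz.
54.4 MHz mod fs = 10.6 MHz.
10.6 MHz ≤ fs/2 = 10.95 MHz, appears at 10.6 MHz.
Distinct values: {2.6 MHz, 10.1 MHz, 10.6 MHz}.

2.6 MHz, 10.1 MHz, 10.6 MHz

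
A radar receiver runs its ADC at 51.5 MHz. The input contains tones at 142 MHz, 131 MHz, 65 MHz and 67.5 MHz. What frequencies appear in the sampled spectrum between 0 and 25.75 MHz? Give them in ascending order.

12.5 MHz, 13.5 MHz, 16 MHz, 23.5 MHz

fs/2 = 25.75 MHz.
142 MHz mod fs = 39 MHz.
39 MHz > fs/2 = 25.75 MHz, folds to fs − 39 MHz = 12.5 MHz.
131 MHz mod fs = 28 MHz.
28 MHz > fs/2 = 25.75 MHz, folds to fs − 28 MHz = 23.5 MHz.
65 MHz mod fs = 13.5 MHz.
13.5 MHz ≤ fs/2 = 25.75 MHz, appears at 13.5 MHz.
67.5 MHz mod fs = 16 MHz.
16 MHz ≤ fs/2 = 25.75 MHz, appears at 16 MHz.
Distinct values: {12.5 MHz, 13.5 MHz, 16 MHz, 23.5 MHz}.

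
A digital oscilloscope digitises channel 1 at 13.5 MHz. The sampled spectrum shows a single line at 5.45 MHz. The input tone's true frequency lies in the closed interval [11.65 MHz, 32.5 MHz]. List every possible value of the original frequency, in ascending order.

18.95 MHz, 21.55 MHz, 32.45 MHz

Frequencies that alias to 5.45 MHz are k·fs ± 5.45 MHz for integer k ≥ 0.
k=0: 5.45 MHz.
k=1: 8.05 MHz, 18.95 MHz.
k=2: 21.55 MHz, 32.45 MHz.
k=3: 35.05 MHz, 45.95 MHz.
Within [11.65 MHz, 32.5 MHz]: 18.95 MHz, 21.55 MHz, 32.45 MHz.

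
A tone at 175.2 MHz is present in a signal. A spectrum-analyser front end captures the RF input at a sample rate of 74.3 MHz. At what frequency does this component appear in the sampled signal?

175.2 MHz mod fs = 26.6 MHz.
26.6 MHz ≤ fs/2 = 37.15 MHz, appears at 26.6 MHz.

26.6 MHz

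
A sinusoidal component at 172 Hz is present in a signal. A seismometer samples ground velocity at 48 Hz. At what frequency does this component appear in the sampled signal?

172 Hz mod fs = 28 Hz.
28 Hz > fs/2 = 24 Hz, folds to fs − 28 Hz = 20 Hz.

20 Hz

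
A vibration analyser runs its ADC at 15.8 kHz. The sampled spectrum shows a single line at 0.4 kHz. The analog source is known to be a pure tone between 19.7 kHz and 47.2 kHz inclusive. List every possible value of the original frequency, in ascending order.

Frequencies that alias to 0.4 kHz are k·fs ± 0.4 kHz for integer k ≥ 0.
k=0: 0.4 kHz.
k=1: 15.4 kHz, 16.2 kHz.
k=2: 31.2 kHz, 32 kHz.
k=3: 47 kHz, 47.8 kHz.
k=4: 62.8 kHz, 63.6 kHz.
Within [19.7 kHz, 47.2 kHz]: 31.2 kHz, 32 kHz, 47 kHz.

31.2 kHz, 32 kHz, 47 kHz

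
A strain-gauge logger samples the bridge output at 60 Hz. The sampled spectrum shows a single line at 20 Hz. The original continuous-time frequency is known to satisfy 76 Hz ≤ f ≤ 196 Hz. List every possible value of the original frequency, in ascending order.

Frequencies that alias to 20 Hz are k·fs ± 20 Hz for integer k ≥ 0.
k=0: 20 Hz.
k=1: 40 Hz, 80 Hz.
k=2: 100 Hz, 140 Hz.
k=3: 160 Hz, 200 Hz.
k=4: 220 Hz, 260 Hz.
Within [76 Hz, 196 Hz]: 80 Hz, 100 Hz, 140 Hz, 160 Hz.

80 Hz, 100 Hz, 140 Hz, 160 Hz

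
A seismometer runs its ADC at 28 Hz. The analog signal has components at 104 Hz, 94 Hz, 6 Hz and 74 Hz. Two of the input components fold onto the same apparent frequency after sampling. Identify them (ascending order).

74 Hz, 94 Hz

fs/2 = 14 Hz.
104 Hz mod fs = 20 Hz.
20 Hz > fs/2 = 14 Hz, folds to fs − 20 Hz = 8 Hz.
94 Hz mod fs = 10 Hz.
10 Hz ≤ fs/2 = 14 Hz, appears at 10 Hz.
6 Hz ≤ fs/2 = 14 Hz, passes unchanged.
74 Hz mod fs = 18 Hz.
18 Hz > fs/2 = 14 Hz, folds to fs − 18 Hz = 10 Hz.
74 Hz and 94 Hz both map to 10 Hz.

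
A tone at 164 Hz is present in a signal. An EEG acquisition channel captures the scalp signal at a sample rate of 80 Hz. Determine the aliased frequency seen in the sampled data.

4 Hz

164 Hz mod fs = 4 Hz.
4 Hz ≤ fs/2 = 40 Hz, appears at 4 Hz.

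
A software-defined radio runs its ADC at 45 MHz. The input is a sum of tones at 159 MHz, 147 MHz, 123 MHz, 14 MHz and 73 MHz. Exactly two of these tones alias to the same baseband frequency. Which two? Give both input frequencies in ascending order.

fs/2 = 22.5 MHz.
159 MHz mod fs = 24 MHz.
24 MHz > fs/2 = 22.5 MHz, folds to fs − 24 MHz = 21 MHz.
147 MHz mod fs = 12 MHz.
12 MHz ≤ fs/2 = 22.5 MHz, appears at 12 MHz.
123 MHz mod fs = 33 MHz.
33 MHz > fs/2 = 22.5 MHz, folds to fs − 33 MHz = 12 MHz.
14 MHz ≤ fs/2 = 22.5 MHz, passes unchanged.
73 MHz mod fs = 28 MHz.
28 MHz > fs/2 = 22.5 MHz, folds to fs − 28 MHz = 17 MHz.
123 MHz and 147 MHz both map to 12 MHz.

123 MHz, 147 MHz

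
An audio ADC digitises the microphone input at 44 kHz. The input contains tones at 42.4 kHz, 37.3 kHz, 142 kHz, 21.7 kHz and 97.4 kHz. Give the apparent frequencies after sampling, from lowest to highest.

1.6 kHz, 6.7 kHz, 9.4 kHz, 10 kHz, 21.7 kHz

fs/2 = 22 kHz.
42.4 kHz > fs/2 = 22 kHz, folds to fs − 42.4 kHz = 1.6 kHz.
37.3 kHz > fs/2 = 22 kHz, folds to fs − 37.3 kHz = 6.7 kHz.
142 kHz mod fs = 10 kHz.
10 kHz ≤ fs/2 = 22 kHz, appears at 10 kHz.
21.7 kHz ≤ fs/2 = 22 kHz, passes unchanged.
97.4 kHz mod fs = 9.4 kHz.
9.4 kHz ≤ fs/2 = 22 kHz, appears at 9.4 kHz.
Distinct values: {1.6 kHz, 6.7 kHz, 9.4 kHz, 10 kHz, 21.7 kHz}.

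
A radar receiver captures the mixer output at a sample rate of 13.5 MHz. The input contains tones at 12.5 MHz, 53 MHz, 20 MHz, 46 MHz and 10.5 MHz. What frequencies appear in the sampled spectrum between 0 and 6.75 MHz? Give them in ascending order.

1 MHz, 3 MHz, 5.5 MHz, 6.5 MHz

fs/2 = 6.75 MHz.
12.5 MHz > fs/2 = 6.75 MHz, folds to fs − 12.5 MHz = 1 MHz.
53 MHz mod fs = 12.5 MHz.
12.5 MHz > fs/2 = 6.75 MHz, folds to fs − 12.5 MHz = 1 MHz.
20 MHz mod fs = 6.5 MHz.
6.5 MHz ≤ fs/2 = 6.75 MHz, appears at 6.5 MHz.
46 MHz mod fs = 5.5 MHz.
5.5 MHz ≤ fs/2 = 6.75 MHz, appears at 5.5 MHz.
10.5 MHz > fs/2 = 6.75 MHz, folds to fs − 10.5 MHz = 3 MHz.
Distinct values: {1 MHz, 3 MHz, 5.5 MHz, 6.5 MHz}.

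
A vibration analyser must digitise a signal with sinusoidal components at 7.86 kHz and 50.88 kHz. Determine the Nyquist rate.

101.76 kHz

Highest-frequency component: 50.88 kHz.
Nyquist rate = 2 × 50.88 kHz = 101.76 kHz.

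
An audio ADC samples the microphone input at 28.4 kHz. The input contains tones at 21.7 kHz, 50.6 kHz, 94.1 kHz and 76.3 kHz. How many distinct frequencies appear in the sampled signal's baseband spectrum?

fs/2 = 14.2 kHz.
21.7 kHz > fs/2 = 14.2 kHz, folds to fs − 21.7 kHz = 6.7 kHz.
50.6 kHz mod fs = 22.2 kHz.
22.2 kHz > fs/2 = 14.2 kHz, folds to fs − 22.2 kHz = 6.2 kHz.
94.1 kHz mod fs = 8.9 kHz.
8.9 kHz ≤ fs/2 = 14.2 kHz, appears at 8.9 kHz.
76.3 kHz mod fs = 19.5 kHz.
19.5 kHz > fs/2 = 14.2 kHz, folds to fs − 19.5 kHz = 8.9 kHz.
Distinct values: {6.2 kHz, 6.7 kHz, 8.9 kHz} → 3.

3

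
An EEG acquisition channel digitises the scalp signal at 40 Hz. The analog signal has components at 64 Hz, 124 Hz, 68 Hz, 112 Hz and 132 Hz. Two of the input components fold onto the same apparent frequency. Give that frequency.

fs/2 = 20 Hz.
64 Hz mod fs = 24 Hz.
24 Hz > fs/2 = 20 Hz, folds to fs − 24 Hz = 16 Hz.
124 Hz mod fs = 4 Hz.
4 Hz ≤ fs/2 = 20 Hz, appears at 4 Hz.
68 Hz mod fs = 28 Hz.
28 Hz > fs/2 = 20 Hz, folds to fs − 28 Hz = 12 Hz.
112 Hz mod fs = 32 Hz.
32 Hz > fs/2 = 20 Hz, folds to fs − 32 Hz = 8 Hz.
132 Hz mod fs = 12 Hz.
12 Hz ≤ fs/2 = 20 Hz, appears at 12 Hz.
68 Hz and 132 Hz both map to 12 Hz.

12 Hz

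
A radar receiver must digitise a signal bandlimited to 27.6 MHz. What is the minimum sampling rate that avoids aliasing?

55.2 MHz

Nyquist rate = 2 × 27.6 MHz = 55.2 MHz.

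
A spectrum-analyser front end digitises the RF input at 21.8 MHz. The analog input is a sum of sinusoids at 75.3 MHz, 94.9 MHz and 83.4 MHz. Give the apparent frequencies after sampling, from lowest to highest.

fs/2 = 10.9 MHz.
75.3 MHz mod fs = 9.9 MHz.
9.9 MHz ≤ fs/2 = 10.9 MHz, appears at 9.9 MHz.
94.9 MHz mod fs = 7.7 MHz.
7.7 MHz ≤ fs/2 = 10.9 MHz, appears at 7.7 MHz.
83.4 MHz mod fs = 18 MHz.
18 MHz > fs/2 = 10.9 MHz, folds to fs − 18 MHz = 3.8 MHz.
Distinct values: {3.8 MHz, 7.7 MHz, 9.9 MHz}.

3.8 MHz, 7.7 MHz, 9.9 MHz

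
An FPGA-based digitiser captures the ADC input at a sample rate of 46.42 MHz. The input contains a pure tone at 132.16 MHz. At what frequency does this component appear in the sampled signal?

132.16 MHz mod fs = 39.32 MHz.
39.32 MHz > fs/2 = 23.21 MHz, folds to fs − 39.32 MHz = 7.1 MHz.

7.1 MHz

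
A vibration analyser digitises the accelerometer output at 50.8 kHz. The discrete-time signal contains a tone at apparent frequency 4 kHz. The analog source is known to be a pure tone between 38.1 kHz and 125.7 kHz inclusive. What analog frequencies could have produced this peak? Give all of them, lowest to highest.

46.8 kHz, 54.8 kHz, 97.6 kHz, 105.6 kHz

Frequencies that alias to 4 kHz are k·fs ± 4 kHz for integer k ≥ 0.
k=0: 4 kHz.
k=1: 46.8 kHz, 54.8 kHz.
k=2: 97.6 kHz, 105.6 kHz.
k=3: 148.4 kHz, 156.4 kHz.
Within [38.1 kHz, 125.7 kHz]: 46.8 kHz, 54.8 kHz, 97.6 kHz, 105.6 kHz.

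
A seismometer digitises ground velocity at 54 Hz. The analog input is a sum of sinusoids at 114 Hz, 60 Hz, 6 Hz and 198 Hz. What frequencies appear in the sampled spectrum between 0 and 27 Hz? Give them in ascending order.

fs/2 = 27 Hz.
114 Hz mod fs = 6 Hz.
6 Hz ≤ fs/2 = 27 Hz, appears at 6 Hz.
60 Hz mod fs = 6 Hz.
6 Hz ≤ fs/2 = 27 Hz, appears at 6 Hz.
6 Hz ≤ fs/2 = 27 Hz, passes unchanged.
198 Hz mod fs = 36 Hz.
36 Hz > fs/2 = 27 Hz, folds to fs − 36 Hz = 18 Hz.
Distinct values: {6 Hz, 18 Hz}.

6 Hz, 18 Hz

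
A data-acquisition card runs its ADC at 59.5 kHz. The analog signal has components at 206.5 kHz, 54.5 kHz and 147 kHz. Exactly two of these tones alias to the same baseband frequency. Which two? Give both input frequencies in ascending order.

fs/2 = 29.75 kHz.
206.5 kHz mod fs = 28 kHz.
28 kHz ≤ fs/2 = 29.75 kHz, appears at 28 kHz.
54.5 kHz > fs/2 = 29.75 kHz, folds to fs − 54.5 kHz = 5 kHz.
147 kHz mod fs = 28 kHz.
28 kHz ≤ fs/2 = 29.75 kHz, appears at 28 kHz.
147 kHz and 206.5 kHz both map to 28 kHz.

147 kHz, 206.5 kHz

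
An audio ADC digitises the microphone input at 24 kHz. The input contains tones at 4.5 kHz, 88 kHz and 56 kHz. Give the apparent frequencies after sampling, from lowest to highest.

4.5 kHz, 8 kHz

fs/2 = 12 kHz.
4.5 kHz ≤ fs/2 = 12 kHz, passes unchanged.
88 kHz mod fs = 16 kHz.
16 kHz > fs/2 = 12 kHz, folds to fs − 16 kHz = 8 kHz.
56 kHz mod fs = 8 kHz.
8 kHz ≤ fs/2 = 12 kHz, appears at 8 kHz.
Distinct values: {4.5 kHz, 8 kHz}.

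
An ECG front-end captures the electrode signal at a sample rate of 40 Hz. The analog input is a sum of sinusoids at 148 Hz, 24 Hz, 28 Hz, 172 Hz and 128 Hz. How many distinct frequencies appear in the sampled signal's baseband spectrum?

3

fs/2 = 20 Hz.
148 Hz mod fs = 28 Hz.
28 Hz > fs/2 = 20 Hz, folds to fs − 28 Hz = 12 Hz.
24 Hz > fs/2 = 20 Hz, folds to fs − 24 Hz = 16 Hz.
28 Hz > fs/2 = 20 Hz, folds to fs − 28 Hz = 12 Hz.
172 Hz mod fs = 12 Hz.
12 Hz ≤ fs/2 = 20 Hz, appears at 12 Hz.
128 Hz mod fs = 8 Hz.
8 Hz ≤ fs/2 = 20 Hz, appears at 8 Hz.
Distinct values: {8 Hz, 12 Hz, 16 Hz} → 3.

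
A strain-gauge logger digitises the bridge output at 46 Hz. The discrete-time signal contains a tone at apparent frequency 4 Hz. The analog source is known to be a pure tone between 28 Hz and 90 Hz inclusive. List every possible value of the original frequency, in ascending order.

Frequencies that alias to 4 Hz are k·fs ± 4 Hz for integer k ≥ 0.
k=0: 4 Hz.
k=1: 42 Hz, 50 Hz.
k=2: 88 Hz, 96 Hz.
k=3: 134 Hz, 142 Hz.
Within [28 Hz, 90 Hz]: 42 Hz, 50 Hz, 88 Hz.

42 Hz, 50 Hz, 88 Hz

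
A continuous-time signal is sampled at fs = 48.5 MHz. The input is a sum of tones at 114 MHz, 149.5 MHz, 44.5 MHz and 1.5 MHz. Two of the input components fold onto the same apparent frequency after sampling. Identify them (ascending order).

fs/2 = 24.25 MHz.
114 MHz mod fs = 17 MHz.
17 MHz ≤ fs/2 = 24.25 MHz, appears at 17 MHz.
149.5 MHz mod fs = 4 MHz.
4 MHz ≤ fs/2 = 24.25 MHz, appears at 4 MHz.
44.5 MHz > fs/2 = 24.25 MHz, folds to fs − 44.5 MHz = 4 MHz.
1.5 MHz ≤ fs/2 = 24.25 MHz, passes unchanged.
44.5 MHz and 149.5 MHz both map to 4 MHz.

44.5 MHz, 149.5 MHz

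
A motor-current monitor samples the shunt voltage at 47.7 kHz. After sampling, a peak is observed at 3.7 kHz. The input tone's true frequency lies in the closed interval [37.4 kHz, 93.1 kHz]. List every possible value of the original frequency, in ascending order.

Frequencies that alias to 3.7 kHz are k·fs ± 3.7 kHz for integer k ≥ 0.
k=0: 3.7 kHz.
k=1: 44 kHz, 51.4 kHz.
k=2: 91.7 kHz, 99.1 kHz.
k=3: 139.4 kHz, 146.8 kHz.
Within [37.4 kHz, 93.1 kHz]: 44 kHz, 51.4 kHz, 91.7 kHz.

44 kHz, 51.4 kHz, 91.7 kHz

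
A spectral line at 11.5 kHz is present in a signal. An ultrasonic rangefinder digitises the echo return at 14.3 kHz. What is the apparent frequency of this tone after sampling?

2.8 kHz

11.5 kHz > fs/2 = 7.15 kHz, folds to fs − 11.5 kHz = 2.8 kHz.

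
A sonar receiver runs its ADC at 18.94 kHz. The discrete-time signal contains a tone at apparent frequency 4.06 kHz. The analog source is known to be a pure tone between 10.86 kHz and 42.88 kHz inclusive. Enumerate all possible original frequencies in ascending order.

14.88 kHz, 23 kHz, 33.82 kHz, 41.94 kHz

Frequencies that alias to 4.06 kHz are k·fs ± 4.06 kHz for integer k ≥ 0.
k=0: 4.06 kHz.
k=1: 14.88 kHz, 23 kHz.
k=2: 33.82 kHz, 41.94 kHz.
k=3: 52.76 kHz, 60.88 kHz.
Within [10.86 kHz, 42.88 kHz]: 14.88 kHz, 23 kHz, 33.82 kHz, 41.94 kHz.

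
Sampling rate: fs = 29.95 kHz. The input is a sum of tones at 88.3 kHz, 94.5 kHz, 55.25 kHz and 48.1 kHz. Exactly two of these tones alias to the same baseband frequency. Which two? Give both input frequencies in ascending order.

fs/2 = 14.975 kHz.
88.3 kHz mod fs = 28.4 kHz.
28.4 kHz > fs/2 = 14.975 kHz, folds to fs − 28.4 kHz = 1.55 kHz.
94.5 kHz mod fs = 4.65 kHz.
4.65 kHz ≤ fs/2 = 14.975 kHz, appears at 4.65 kHz.
55.25 kHz mod fs = 25.3 kHz.
25.3 kHz > fs/2 = 14.975 kHz, folds to fs − 25.3 kHz = 4.65 kHz.
48.1 kHz mod fs = 18.15 kHz.
18.15 kHz > fs/2 = 14.975 kHz, folds to fs − 18.15 kHz = 11.8 kHz.
55.25 kHz and 94.5 kHz both map to 4.65 kHz.

55.25 kHz, 94.5 kHz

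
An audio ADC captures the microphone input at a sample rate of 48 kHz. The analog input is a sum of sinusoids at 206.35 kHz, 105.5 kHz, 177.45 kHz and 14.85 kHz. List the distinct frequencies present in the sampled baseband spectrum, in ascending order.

fs/2 = 24 kHz.
206.35 kHz mod fs = 14.35 kHz.
14.35 kHz ≤ fs/2 = 24 kHz, appears at 14.35 kHz.
105.5 kHz mod fs = 9.5 kHz.
9.5 kHz ≤ fs/2 = 24 kHz, appears at 9.5 kHz.
177.45 kHz mod fs = 33.45 kHz.
33.45 kHz > fs/2 = 24 kHz, folds to fs − 33.45 kHz = 14.55 kHz.
14.85 kHz ≤ fs/2 = 24 kHz, passes unchanged.
Distinct values: {9.5 kHz, 14.35 kHz, 14.55 kHz, 14.85 kHz}.

9.5 kHz, 14.35 kHz, 14.55 kHz, 14.85 kHz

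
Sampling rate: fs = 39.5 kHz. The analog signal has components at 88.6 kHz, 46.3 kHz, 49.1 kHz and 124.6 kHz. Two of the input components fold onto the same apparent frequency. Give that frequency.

9.6 kHz

fs/2 = 19.75 kHz.
88.6 kHz mod fs = 9.6 kHz.
9.6 kHz ≤ fs/2 = 19.75 kHz, appears at 9.6 kHz.
46.3 kHz mod fs = 6.8 kHz.
6.8 kHz ≤ fs/2 = 19.75 kHz, appears at 6.8 kHz.
49.1 kHz mod fs = 9.6 kHz.
9.6 kHz ≤ fs/2 = 19.75 kHz, appears at 9.6 kHz.
124.6 kHz mod fs = 6.1 kHz.
6.1 kHz ≤ fs/2 = 19.75 kHz, appears at 6.1 kHz.
49.1 kHz and 88.6 kHz both map to 9.6 kHz.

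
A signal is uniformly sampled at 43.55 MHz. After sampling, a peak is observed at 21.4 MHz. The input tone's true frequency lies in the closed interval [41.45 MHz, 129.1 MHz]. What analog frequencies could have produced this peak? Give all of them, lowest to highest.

Frequencies that alias to 21.4 MHz are k·fs ± 21.4 MHz for integer k ≥ 0.
k=0: 21.4 MHz.
k=1: 22.15 MHz, 64.95 MHz.
k=2: 65.7 MHz, 108.5 MHz.
k=3: 109.25 MHz, 152.05 MHz.
k=4: 152.8 MHz, 195.6 MHz.
Within [41.45 MHz, 129.1 MHz]: 64.95 MHz, 65.7 MHz, 108.5 MHz, 109.25 MHz.

64.95 MHz, 65.7 MHz, 108.5 MHz, 109.25 MHz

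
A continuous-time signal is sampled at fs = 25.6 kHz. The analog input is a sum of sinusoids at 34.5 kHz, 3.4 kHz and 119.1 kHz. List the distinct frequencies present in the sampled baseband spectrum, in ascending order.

3.4 kHz, 8.9 kHz

fs/2 = 12.8 kHz.
34.5 kHz mod fs = 8.9 kHz.
8.9 kHz ≤ fs/2 = 12.8 kHz, appears at 8.9 kHz.
3.4 kHz ≤ fs/2 = 12.8 kHz, passes unchanged.
119.1 kHz mod fs = 16.7 kHz.
16.7 kHz > fs/2 = 12.8 kHz, folds to fs − 16.7 kHz = 8.9 kHz.
Distinct values: {3.4 kHz, 8.9 kHz}.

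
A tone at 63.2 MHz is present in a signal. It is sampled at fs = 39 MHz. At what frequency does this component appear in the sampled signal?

14.8 MHz

63.2 MHz mod fs = 24.2 MHz.
24.2 MHz > fs/2 = 19.5 MHz, folds to fs − 24.2 MHz = 14.8 MHz.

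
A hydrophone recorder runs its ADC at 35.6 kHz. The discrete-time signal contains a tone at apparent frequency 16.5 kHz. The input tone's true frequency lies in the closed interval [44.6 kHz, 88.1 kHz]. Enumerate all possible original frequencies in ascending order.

Frequencies that alias to 16.5 kHz are k·fs ± 16.5 kHz for integer k ≥ 0.
k=0: 16.5 kHz.
k=1: 19.1 kHz, 52.1 kHz.
k=2: 54.7 kHz, 87.7 kHz.
k=3: 90.3 kHz, 123.3 kHz.
Within [44.6 kHz, 88.1 kHz]: 52.1 kHz, 54.7 kHz, 87.7 kHz.

52.1 kHz, 54.7 kHz, 87.7 kHz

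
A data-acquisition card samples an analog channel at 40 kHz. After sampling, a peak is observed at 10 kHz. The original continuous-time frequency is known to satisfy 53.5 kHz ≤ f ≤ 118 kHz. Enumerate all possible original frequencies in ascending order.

70 kHz, 90 kHz, 110 kHz

Frequencies that alias to 10 kHz are k·fs ± 10 kHz for integer k ≥ 0.
k=0: 10 kHz.
k=1: 30 kHz, 50 kHz.
k=2: 70 kHz, 90 kHz.
k=3: 110 kHz, 130 kHz.
k=4: 150 kHz, 170 kHz.
Within [53.5 kHz, 118 kHz]: 70 kHz, 90 kHz, 110 kHz.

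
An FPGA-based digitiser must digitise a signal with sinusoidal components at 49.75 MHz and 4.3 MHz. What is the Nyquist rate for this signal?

Highest-frequency component: 49.75 MHz.
Nyquist rate = 2 × 49.75 MHz = 99.5 MHz.

99.5 MHz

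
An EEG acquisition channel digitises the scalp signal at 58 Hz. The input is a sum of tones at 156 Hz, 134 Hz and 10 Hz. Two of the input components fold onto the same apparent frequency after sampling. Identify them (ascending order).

fs/2 = 29 Hz.
156 Hz mod fs = 40 Hz.
40 Hz > fs/2 = 29 Hz, folds to fs − 40 Hz = 18 Hz.
134 Hz mod fs = 18 Hz.
18 Hz ≤ fs/2 = 29 Hz, appears at 18 Hz.
10 Hz ≤ fs/2 = 29 Hz, passes unchanged.
134 Hz and 156 Hz both map to 18 Hz.

134 Hz, 156 Hz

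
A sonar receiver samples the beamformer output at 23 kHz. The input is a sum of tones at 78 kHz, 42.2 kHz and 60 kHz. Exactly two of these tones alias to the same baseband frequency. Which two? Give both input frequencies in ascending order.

60 kHz, 78 kHz

fs/2 = 11.5 kHz.
78 kHz mod fs = 9 kHz.
9 kHz ≤ fs/2 = 11.5 kHz, appears at 9 kHz.
42.2 kHz mod fs = 19.2 kHz.
19.2 kHz > fs/2 = 11.5 kHz, folds to fs − 19.2 kHz = 3.8 kHz.
60 kHz mod fs = 14 kHz.
14 kHz > fs/2 = 11.5 kHz, folds to fs − 14 kHz = 9 kHz.
60 kHz and 78 kHz both map to 9 kHz.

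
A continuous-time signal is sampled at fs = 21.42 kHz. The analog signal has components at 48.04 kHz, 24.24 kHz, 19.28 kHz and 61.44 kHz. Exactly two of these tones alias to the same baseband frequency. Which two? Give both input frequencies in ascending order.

fs/2 = 10.71 kHz.
48.04 kHz mod fs = 5.2 kHz.
5.2 kHz ≤ fs/2 = 10.71 kHz, appears at 5.2 kHz.
24.24 kHz mod fs = 2.82 kHz.
2.82 kHz ≤ fs/2 = 10.71 kHz, appears at 2.82 kHz.
19.28 kHz > fs/2 = 10.71 kHz, folds to fs − 19.28 kHz = 2.14 kHz.
61.44 kHz mod fs = 18.6 kHz.
18.6 kHz > fs/2 = 10.71 kHz, folds to fs − 18.6 kHz = 2.82 kHz.
24.24 kHz and 61.44 kHz both map to 2.82 kHz.

24.24 kHz, 61.44 kHz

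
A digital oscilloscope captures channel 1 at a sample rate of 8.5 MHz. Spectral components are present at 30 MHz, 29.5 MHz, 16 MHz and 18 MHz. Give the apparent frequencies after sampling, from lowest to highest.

fs/2 = 4.25 MHz.
30 MHz mod fs = 4.5 MHz.
4.5 MHz > fs/2 = 4.25 MHz, folds to fs − 4.5 MHz = 4 MHz.
29.5 MHz mod fs = 4 MHz.
4 MHz ≤ fs/2 = 4.25 MHz, appears at 4 MHz.
16 MHz mod fs = 7.5 MHz.
7.5 MHz > fs/2 = 4.25 MHz, folds to fs − 7.5 MHz = 1 MHz.
18 MHz mod fs = 1 MHz.
1 MHz ≤ fs/2 = 4.25 MHz, appears at 1 MHz.
Distinct values: {1 MHz, 4 MHz}.

1 MHz, 4 MHz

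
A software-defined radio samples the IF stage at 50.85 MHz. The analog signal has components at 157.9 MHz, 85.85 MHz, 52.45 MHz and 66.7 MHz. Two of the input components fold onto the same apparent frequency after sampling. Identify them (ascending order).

66.7 MHz, 85.85 MHz

fs/2 = 25.425 MHz.
157.9 MHz mod fs = 5.35 MHz.
5.35 MHz ≤ fs/2 = 25.425 MHz, appears at 5.35 MHz.
85.85 MHz mod fs = 35 MHz.
35 MHz > fs/2 = 25.425 MHz, folds to fs − 35 MHz = 15.85 MHz.
52.45 MHz mod fs = 1.6 MHz.
1.6 MHz ≤ fs/2 = 25.425 MHz, appears at 1.6 MHz.
66.7 MHz mod fs = 15.85 MHz.
15.85 MHz ≤ fs/2 = 25.425 MHz, appears at 15.85 MHz.
66.7 MHz and 85.85 MHz both map to 15.85 MHz.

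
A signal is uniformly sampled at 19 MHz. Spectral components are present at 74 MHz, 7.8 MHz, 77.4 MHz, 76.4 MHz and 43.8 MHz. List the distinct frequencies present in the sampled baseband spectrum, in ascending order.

0.4 MHz, 1.4 MHz, 2 MHz, 5.8 MHz, 7.8 MHz

fs/2 = 9.5 MHz.
74 MHz mod fs = 17 MHz.
17 MHz > fs/2 = 9.5 MHz, folds to fs − 17 MHz = 2 MHz.
7.8 MHz ≤ fs/2 = 9.5 MHz, passes unchanged.
77.4 MHz mod fs = 1.4 MHz.
1.4 MHz ≤ fs/2 = 9.5 MHz, appears at 1.4 MHz.
76.4 MHz mod fs = 0.4 MHz.
0.4 MHz ≤ fs/2 = 9.5 MHz, appears at 0.4 MHz.
43.8 MHz mod fs = 5.8 MHz.
5.8 MHz ≤ fs/2 = 9.5 MHz, appears at 5.8 MHz.
Distinct values: {0.4 MHz, 1.4 MHz, 2 MHz, 5.8 MHz, 7.8 MHz}.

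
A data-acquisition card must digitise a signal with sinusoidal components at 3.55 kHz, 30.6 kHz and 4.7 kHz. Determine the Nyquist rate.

Highest-frequency component: 30.6 kHz.
Nyquist rate = 2 × 30.6 kHz = 61.2 kHz.

61.2 kHz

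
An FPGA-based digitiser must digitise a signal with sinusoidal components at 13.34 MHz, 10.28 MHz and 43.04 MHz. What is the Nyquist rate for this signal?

86.08 MHz

Highest-frequency component: 43.04 MHz.
Nyquist rate = 2 × 43.04 MHz = 86.08 MHz.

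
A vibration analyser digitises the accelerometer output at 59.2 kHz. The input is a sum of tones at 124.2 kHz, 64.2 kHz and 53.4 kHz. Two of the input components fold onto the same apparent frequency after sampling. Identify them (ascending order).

fs/2 = 29.6 kHz.
124.2 kHz mod fs = 5.8 kHz.
5.8 kHz ≤ fs/2 = 29.6 kHz, appears at 5.8 kHz.
64.2 kHz mod fs = 5 kHz.
5 kHz ≤ fs/2 = 29.6 kHz, appears at 5 kHz.
53.4 kHz > fs/2 = 29.6 kHz, folds to fs − 53.4 kHz = 5.8 kHz.
53.4 kHz and 124.2 kHz both map to 5.8 kHz.

53.4 kHz, 124.2 kHz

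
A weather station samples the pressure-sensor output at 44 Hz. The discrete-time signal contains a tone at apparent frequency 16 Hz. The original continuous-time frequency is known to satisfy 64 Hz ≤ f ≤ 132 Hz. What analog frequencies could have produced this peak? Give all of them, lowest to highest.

72 Hz, 104 Hz, 116 Hz

Frequencies that alias to 16 Hz are k·fs ± 16 Hz for integer k ≥ 0.
k=0: 16 Hz.
k=1: 28 Hz, 60 Hz.
k=2: 72 Hz, 104 Hz.
k=3: 116 Hz, 148 Hz.
k=4: 160 Hz, 192 Hz.
Within [64 Hz, 132 Hz]: 72 Hz, 104 Hz, 116 Hz.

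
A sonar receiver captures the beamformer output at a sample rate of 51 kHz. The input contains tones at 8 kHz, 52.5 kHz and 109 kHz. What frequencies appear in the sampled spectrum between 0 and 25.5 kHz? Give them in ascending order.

fs/2 = 25.5 kHz.
8 kHz ≤ fs/2 = 25.5 kHz, passes unchanged.
52.5 kHz mod fs = 1.5 kHz.
1.5 kHz ≤ fs/2 = 25.5 kHz, appears at 1.5 kHz.
109 kHz mod fs = 7 kHz.
7 kHz ≤ fs/2 = 25.5 kHz, appears at 7 kHz.
Distinct values: {1.5 kHz, 7 kHz, 8 kHz}.

1.5 kHz, 7 kHz, 8 kHz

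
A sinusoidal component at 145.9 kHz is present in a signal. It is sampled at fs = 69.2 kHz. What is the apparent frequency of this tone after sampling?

145.9 kHz mod fs = 7.5 kHz.
7.5 kHz ≤ fs/2 = 34.6 kHz, appears at 7.5 kHz.

7.5 kHz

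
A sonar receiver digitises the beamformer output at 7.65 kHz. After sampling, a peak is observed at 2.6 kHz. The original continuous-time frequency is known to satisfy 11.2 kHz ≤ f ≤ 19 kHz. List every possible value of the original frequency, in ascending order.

Frequencies that alias to 2.6 kHz are k·fs ± 2.6 kHz for integer k ≥ 0.
k=0: 2.6 kHz.
k=1: 5.05 kHz, 10.25 kHz.
k=2: 12.7 kHz, 17.9 kHz.
k=3: 20.35 kHz, 25.55 kHz.
Within [11.2 kHz, 19 kHz]: 12.7 kHz, 17.9 kHz.

12.7 kHz, 17.9 kHz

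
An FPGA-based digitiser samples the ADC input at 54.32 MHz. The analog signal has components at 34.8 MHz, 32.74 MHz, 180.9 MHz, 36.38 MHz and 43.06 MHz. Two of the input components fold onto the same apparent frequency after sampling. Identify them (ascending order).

fs/2 = 27.16 MHz.
34.8 MHz > fs/2 = 27.16 MHz, folds to fs − 34.8 MHz = 19.52 MHz.
32.74 MHz > fs/2 = 27.16 MHz, folds to fs − 32.74 MHz = 21.58 MHz.
180.9 MHz mod fs = 17.94 MHz.
17.94 MHz ≤ fs/2 = 27.16 MHz, appears at 17.94 MHz.
36.38 MHz > fs/2 = 27.16 MHz, folds to fs − 36.38 MHz = 17.94 MHz.
43.06 MHz > fs/2 = 27.16 MHz, folds to fs − 43.06 MHz = 11.26 MHz.
36.38 MHz and 180.9 MHz both map to 17.94 MHz.

36.38 MHz, 180.9 MHz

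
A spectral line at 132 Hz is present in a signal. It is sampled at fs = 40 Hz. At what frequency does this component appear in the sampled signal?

12 Hz

132 Hz mod fs = 12 Hz.
12 Hz ≤ fs/2 = 20 Hz, appears at 12 Hz.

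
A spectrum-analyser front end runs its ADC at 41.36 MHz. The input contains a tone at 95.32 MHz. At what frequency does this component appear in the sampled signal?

95.32 MHz mod fs = 12.6 MHz.
12.6 MHz ≤ fs/2 = 20.68 MHz, appears at 12.6 MHz.

12.6 MHz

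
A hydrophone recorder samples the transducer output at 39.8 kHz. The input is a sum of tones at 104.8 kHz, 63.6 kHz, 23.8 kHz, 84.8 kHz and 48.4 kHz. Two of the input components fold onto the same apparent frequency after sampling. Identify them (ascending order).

23.8 kHz, 63.6 kHz

fs/2 = 19.9 kHz.
104.8 kHz mod fs = 25.2 kHz.
25.2 kHz > fs/2 = 19.9 kHz, folds to fs − 25.2 kHz = 14.6 kHz.
63.6 kHz mod fs = 23.8 kHz.
23.8 kHz > fs/2 = 19.9 kHz, folds to fs − 23.8 kHz = 16 kHz.
23.8 kHz > fs/2 = 19.9 kHz, folds to fs − 23.8 kHz = 16 kHz.
84.8 kHz mod fs = 5.2 kHz.
5.2 kHz ≤ fs/2 = 19.9 kHz, appears at 5.2 kHz.
48.4 kHz mod fs = 8.6 kHz.
8.6 kHz ≤ fs/2 = 19.9 kHz, appears at 8.6 kHz.
23.8 kHz and 63.6 kHz both map to 16 kHz.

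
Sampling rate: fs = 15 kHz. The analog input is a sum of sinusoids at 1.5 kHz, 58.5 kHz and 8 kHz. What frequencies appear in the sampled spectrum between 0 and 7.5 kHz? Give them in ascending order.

1.5 kHz, 7 kHz

fs/2 = 7.5 kHz.
1.5 kHz ≤ fs/2 = 7.5 kHz, passes unchanged.
58.5 kHz mod fs = 13.5 kHz.
13.5 kHz > fs/2 = 7.5 kHz, folds to fs − 13.5 kHz = 1.5 kHz.
8 kHz > fs/2 = 7.5 kHz, folds to fs − 8 kHz = 7 kHz.
Distinct values: {1.5 kHz, 7 kHz}.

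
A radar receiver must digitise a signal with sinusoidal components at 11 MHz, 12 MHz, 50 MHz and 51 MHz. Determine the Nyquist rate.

102 MHz

Highest-frequency component: 51 MHz.
Nyquist rate = 2 × 51 MHz = 102 MHz.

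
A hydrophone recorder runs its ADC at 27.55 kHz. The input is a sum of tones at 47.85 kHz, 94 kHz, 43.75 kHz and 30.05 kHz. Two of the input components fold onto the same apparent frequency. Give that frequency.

11.35 kHz

fs/2 = 13.775 kHz.
47.85 kHz mod fs = 20.3 kHz.
20.3 kHz > fs/2 = 13.775 kHz, folds to fs − 20.3 kHz = 7.25 kHz.
94 kHz mod fs = 11.35 kHz.
11.35 kHz ≤ fs/2 = 13.775 kHz, appears at 11.35 kHz.
43.75 kHz mod fs = 16.2 kHz.
16.2 kHz > fs/2 = 13.775 kHz, folds to fs − 16.2 kHz = 11.35 kHz.
30.05 kHz mod fs = 2.5 kHz.
2.5 kHz ≤ fs/2 = 13.775 kHz, appears at 2.5 kHz.
43.75 kHz and 94 kHz both map to 11.35 kHz.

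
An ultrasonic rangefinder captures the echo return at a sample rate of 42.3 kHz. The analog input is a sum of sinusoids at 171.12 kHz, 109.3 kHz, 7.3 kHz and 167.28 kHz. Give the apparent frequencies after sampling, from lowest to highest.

1.92 kHz, 7.3 kHz, 17.6 kHz

fs/2 = 21.15 kHz.
171.12 kHz mod fs = 1.92 kHz.
1.92 kHz ≤ fs/2 = 21.15 kHz, appears at 1.92 kHz.
109.3 kHz mod fs = 24.7 kHz.
24.7 kHz > fs/2 = 21.15 kHz, folds to fs − 24.7 kHz = 17.6 kHz.
7.3 kHz ≤ fs/2 = 21.15 kHz, passes unchanged.
167.28 kHz mod fs = 40.38 kHz.
40.38 kHz > fs/2 = 21.15 kHz, folds to fs − 40.38 kHz = 1.92 kHz.
Distinct values: {1.92 kHz, 7.3 kHz, 17.6 kHz}.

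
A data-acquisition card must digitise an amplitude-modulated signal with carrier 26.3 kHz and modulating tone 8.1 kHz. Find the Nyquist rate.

68.8 kHz

AM sidebands sit at fc ± fm = 18.2 kHz and 34.4 kHz.
Highest-frequency component: 34.4 kHz.
Nyquist rate = 2 × 34.4 kHz = 68.8 kHz.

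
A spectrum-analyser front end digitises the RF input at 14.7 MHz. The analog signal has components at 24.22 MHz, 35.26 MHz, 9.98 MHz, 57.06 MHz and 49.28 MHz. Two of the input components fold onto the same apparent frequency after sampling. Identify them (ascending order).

24.22 MHz, 49.28 MHz

fs/2 = 7.35 MHz.
24.22 MHz mod fs = 9.52 MHz.
9.52 MHz > fs/2 = 7.35 MHz, folds to fs − 9.52 MHz = 5.18 MHz.
35.26 MHz mod fs = 5.86 MHz.
5.86 MHz ≤ fs/2 = 7.35 MHz, appears at 5.86 MHz.
9.98 MHz > fs/2 = 7.35 MHz, folds to fs − 9.98 MHz = 4.72 MHz.
57.06 MHz mod fs = 12.96 MHz.
12.96 MHz > fs/2 = 7.35 MHz, folds to fs − 12.96 MHz = 1.74 MHz.
49.28 MHz mod fs = 5.18 MHz.
5.18 MHz ≤ fs/2 = 7.35 MHz, appears at 5.18 MHz.
24.22 MHz and 49.28 MHz both map to 5.18 MHz.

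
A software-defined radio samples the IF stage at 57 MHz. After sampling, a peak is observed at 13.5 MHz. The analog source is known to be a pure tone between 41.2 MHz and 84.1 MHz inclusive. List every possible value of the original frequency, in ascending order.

43.5 MHz, 70.5 MHz

Frequencies that alias to 13.5 MHz are k·fs ± 13.5 MHz for integer k ≥ 0.
k=0: 13.5 MHz.
k=1: 43.5 MHz, 70.5 MHz.
k=2: 100.5 MHz, 127.5 MHz.
Within [41.2 MHz, 84.1 MHz]: 43.5 MHz, 70.5 MHz.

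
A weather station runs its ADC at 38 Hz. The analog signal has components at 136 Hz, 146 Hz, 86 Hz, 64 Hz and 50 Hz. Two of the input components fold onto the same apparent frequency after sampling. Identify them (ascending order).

fs/2 = 19 Hz.
136 Hz mod fs = 22 Hz.
22 Hz > fs/2 = 19 Hz, folds to fs − 22 Hz = 16 Hz.
146 Hz mod fs = 32 Hz.
32 Hz > fs/2 = 19 Hz, folds to fs − 32 Hz = 6 Hz.
86 Hz mod fs = 10 Hz.
10 Hz ≤ fs/2 = 19 Hz, appears at 10 Hz.
64 Hz mod fs = 26 Hz.
26 Hz > fs/2 = 19 Hz, folds to fs − 26 Hz = 12 Hz.
50 Hz mod fs = 12 Hz.
12 Hz ≤ fs/2 = 19 Hz, appears at 12 Hz.
50 Hz and 64 Hz both map to 12 Hz.

50 Hz, 64 Hz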